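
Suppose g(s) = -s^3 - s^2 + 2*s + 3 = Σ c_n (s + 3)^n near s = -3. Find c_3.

Use the known series and substitute for the argument.
g(-3) = 15
g′(-3) = -19
g′′(-3) = 16
g′′′(-3) = -6

-1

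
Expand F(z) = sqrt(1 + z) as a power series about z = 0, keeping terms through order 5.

7*z^5/256 - 5*z^4/128 + z^3/16 - z^2/8 + z/2 + 1

Differentiate repeatedly and evaluate at the center.
F(0) = 1
F′(0) = 1/2
F′′(0) = -1/4
F′′′(0) = 3/8
F^(4)(0) = -15/16
F^(5)(0) = 105/32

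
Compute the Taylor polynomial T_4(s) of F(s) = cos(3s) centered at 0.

27*s^4/8 - 9*s^2/2 + 1

Apply the Taylor formula c_k = f^(k)(a)/k!.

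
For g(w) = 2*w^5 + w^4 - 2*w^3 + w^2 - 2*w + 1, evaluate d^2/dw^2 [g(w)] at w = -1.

From the series, [(w + 1)^2] g = -7; multiply by 2! = 2 to get -14.

-14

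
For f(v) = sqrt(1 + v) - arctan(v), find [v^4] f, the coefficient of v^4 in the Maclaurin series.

Add the two expansions coefficient-wise.
f(0) = 1
f′(0) = -1/2
f′′(0) = -1/4
f′′′(0) = 19/8
f^(4)(0) = -15/16
So c_4 = f^(4)(0)/4! = -5/128.

-5/128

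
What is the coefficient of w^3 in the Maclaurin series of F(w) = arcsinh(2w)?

F(0) = 0
F′(0) = 2
F′′(0) = 0
F′′′(0) = -8

-4/3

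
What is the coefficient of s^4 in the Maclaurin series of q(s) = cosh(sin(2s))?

-2

Let u equal the inner series; expand the outer function in u and truncate.
[s^0] = 1;  [s^1] = 0;  [s^2] = 2;  [s^3] = 0;  [s^4] = -2.
So c_4 = q^(4)(0)/4! = -2.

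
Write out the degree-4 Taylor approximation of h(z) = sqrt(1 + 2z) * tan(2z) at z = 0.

Expand each factor separately, then convolve coefficients.
h(0) = 0
h′(0) = 2
h′′(0) = 4
h′′′(0) = 10
h^(4)(0) = 88

11*z^4/3 + 5*z^3/3 + 2*z^2 + 2*z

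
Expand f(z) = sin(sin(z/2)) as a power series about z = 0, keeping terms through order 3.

Compose series: expand the inner function first, then feed it into the outer expansion.
f(0) = 0
f′(0) = 1/2
f′′(0) = 0
f′′′(0) = -1/4

-z^3/24 + z/2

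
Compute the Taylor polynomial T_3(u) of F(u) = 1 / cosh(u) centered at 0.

Write the quotient as an unknown series and match coefficients against numerator = denominator · series.
[u^0] = 1;  [u^1] = 0;  [u^2] = -1/2;  [u^3] = 0.

1 - u^2/2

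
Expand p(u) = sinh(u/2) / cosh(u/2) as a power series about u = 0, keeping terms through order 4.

-u^3/24 + u/2

Invert the denominator's series and multiply.
p(0) = 0
p′(0) = 1/2
p′′(0) = 0
p′′′(0) = -1/4
p^(4)(0) = 0
Dividing each by k! gives the coefficients c_0, ..., c_4.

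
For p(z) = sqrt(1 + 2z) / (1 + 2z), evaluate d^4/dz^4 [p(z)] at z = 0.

105

Expand each factor separately, then convolve coefficients.
From the series, [z^4] p = 35/8; multiply by 4! = 24 to get 105.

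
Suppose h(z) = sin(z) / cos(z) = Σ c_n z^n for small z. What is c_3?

Write the quotient as an unknown series and match coefficients against numerator = denominator · series.
h(0) = 0
h′(0) = 1
h′′(0) = 0
h′′′(0) = 2
The Taylor polynomial is Σ h^(k)(0)/k! · z^k.

1/3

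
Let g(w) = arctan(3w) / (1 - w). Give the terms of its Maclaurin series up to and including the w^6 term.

213*w^6/5 + 213*w^5/5 - 6*w^4 - 6*w^3 + 3*w^2 + 3*w

Take the Cauchy product of the two expansions.
g(0) = 0
g′(0) = 3
g′′(0) = 6
g′′′(0) = -36
g^(4)(0) = -144
g^(5)(0) = 5112
g^(6)(0) = 30672
The Taylor polynomial is Σ g^(k)(0)/k! · w^k.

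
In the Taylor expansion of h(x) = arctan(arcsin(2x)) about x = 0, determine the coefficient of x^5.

52/15

Compose series: expand the inner function first, then feed it into the outer expansion.
h(0) = 0
h′(0) = 2
h′′(0) = 0
h′′′(0) = -8
h^(4)(0) = 0
h^(5)(0) = 416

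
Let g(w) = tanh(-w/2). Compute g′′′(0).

1/4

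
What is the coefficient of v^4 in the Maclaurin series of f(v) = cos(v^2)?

-1/2

f(0) = 1
f′(0) = 0
f′′(0) = 0
f′′′(0) = 0
f^(4)(0) = -12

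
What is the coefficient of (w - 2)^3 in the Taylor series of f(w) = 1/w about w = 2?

-1/16

Apply the Taylor formula c_k = f^(k)(a)/k!.
f(2) = 1/2
f′(2) = -1/4
f′′(2) = 1/4
f′′′(2) = -3/8
So c_3 = f′′′(2)/3! = -1/16.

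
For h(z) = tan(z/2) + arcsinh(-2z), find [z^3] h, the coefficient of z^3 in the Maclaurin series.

11/8

Expand each term separately and add.
[z^0] = 0;  [z^1] = -3/2;  [z^2] = 0;  [z^3] = 11/8.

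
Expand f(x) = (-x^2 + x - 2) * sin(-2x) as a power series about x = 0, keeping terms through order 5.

Multiply each power in the prefactor through the base expansion.
f(0) = 0
f′(0) = 4
f′′(0) = -4
f′′′(0) = -4
f^(4)(0) = 32
f^(5)(0) = -96
The Taylor polynomial is Σ f^(k)(0)/k! · x^k.

-4*x^5/5 + 4*x^4/3 - 2*x^3/3 - 2*x^2 + 4*x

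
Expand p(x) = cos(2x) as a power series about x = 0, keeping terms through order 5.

[x^0] = 1;  [x^1] = 0;  [x^2] = -2;  [x^3] = 0;  [x^4] = 2/3;  [x^5] = 0.

2*x^4/3 - 2*x^2 + 1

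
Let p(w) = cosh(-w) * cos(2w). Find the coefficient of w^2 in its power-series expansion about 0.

-3/2

Multiply the two series term by term and collect like powers.
[w^0] = 1;  [w^1] = 0;  [w^2] = -3/2.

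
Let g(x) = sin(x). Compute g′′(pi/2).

-1

From the series, [(x - pi/2)^2] g = -1/2; multiply by 2! = 2 to get -1.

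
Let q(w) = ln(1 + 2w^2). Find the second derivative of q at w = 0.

4

Use the known series and substitute for the argument.
The coefficient of w^2 in the expansion is 2, so q′′(0) = 2! * (2) = 4.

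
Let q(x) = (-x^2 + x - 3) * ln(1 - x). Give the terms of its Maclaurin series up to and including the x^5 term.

41*x^5/60 + 11*x^4/12 + 3*x^3/2 + x^2/2 + 3*x

Multiply each power in the prefactor through the base expansion.
q(0) = 0
q′(0) = 3
q′′(0) = 1
q′′′(0) = 9
q^(4)(0) = 22
q^(5)(0) = 82
The Taylor polynomial is Σ q^(k)(0)/k! · x^k.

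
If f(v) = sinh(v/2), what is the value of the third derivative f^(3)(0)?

The coefficient of v^3 in the expansion is 1/48, so f′′′(0) = 3! * (1/48) = 1/8.

1/8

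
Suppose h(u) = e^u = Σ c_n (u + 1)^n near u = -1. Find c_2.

e^(-1)/2

h(-1) = e^(-1)
h′(-1) = e^(-1)
h′′(-1) = e^(-1)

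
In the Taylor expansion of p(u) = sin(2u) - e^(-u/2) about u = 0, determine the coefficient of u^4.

Expand each term separately and add.
p(0) = -1
p′(0) = 5/2
p′′(0) = -1/4
p′′′(0) = -63/8
p^(4)(0) = -1/16

-1/384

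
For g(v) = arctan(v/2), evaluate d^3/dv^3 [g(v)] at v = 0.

-1/4

The coefficient of v^3 in the expansion is -1/24, so g′′′(0) = 3! * (-1/24) = -1/4.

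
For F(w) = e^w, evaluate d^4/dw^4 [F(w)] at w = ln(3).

From the series, [(w - ln(3))^4] F = 1/8; multiply by 4! = 24 to get 3.

3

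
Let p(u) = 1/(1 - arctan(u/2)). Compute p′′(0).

Substitute the inner expansion into the outer series and collect powers.
The coefficient of u^2 in the expansion is 1/4, so p′′(0) = 2! * (1/4) = 1/2.

1/2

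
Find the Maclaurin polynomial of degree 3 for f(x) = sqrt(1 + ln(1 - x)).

-17*x^3/48 - 3*x^2/8 - x/2 + 1

Substitute the inner expansion into the outer series and collect powers.
[x^0] = 1;  [x^1] = -1/2;  [x^2] = -3/8;  [x^3] = -17/48.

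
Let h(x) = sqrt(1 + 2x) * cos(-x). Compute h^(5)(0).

Expand each factor separately, then convolve coefficients.
From the series, [x^5] h = 2/3; multiply by 5! = 120 to get 80.

80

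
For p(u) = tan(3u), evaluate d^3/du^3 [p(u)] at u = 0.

From the series, [u^3] p = 9; multiply by 3! = 6 to get 54.

54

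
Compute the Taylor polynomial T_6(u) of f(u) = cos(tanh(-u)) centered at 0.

-59*u^6/240 + 3*u^4/8 - u^2/2 + 1

Compose series: expand the inner function first, then feed it into the outer expansion.
f(0) = 1
f′(0) = 0
f′′(0) = -1
f′′′(0) = 0
f^(4)(0) = 9
f^(5)(0) = 0
f^(6)(0) = -177
Dividing each by k! gives the coefficients c_0, ..., c_6.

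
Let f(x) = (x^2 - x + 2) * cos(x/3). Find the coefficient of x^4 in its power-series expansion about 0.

Shift and add copies of the series according to the polynomial's terms.
[x^0] = 2;  [x^1] = -1;  [x^2] = 8/9;  [x^3] = 1/18;  [x^4] = -53/972.

-53/972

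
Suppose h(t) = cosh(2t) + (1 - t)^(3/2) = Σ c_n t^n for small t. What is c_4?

265/384

Combine the two series term by term.
So c_4 = h^(4)(0)/4! = 265/384.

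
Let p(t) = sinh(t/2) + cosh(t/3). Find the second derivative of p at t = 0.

1/9

Combine the two series term by term.
The coefficient of t^2 in the expansion is 1/18, so p′′(0) = 2! * (1/18) = 1/9.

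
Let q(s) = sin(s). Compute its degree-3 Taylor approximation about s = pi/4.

-sqrt(2)*(s - pi/4)^3/12 - sqrt(2)*(s - pi/4)^2/4 + sqrt(2)*(s - pi/4)/2 + sqrt(2)/2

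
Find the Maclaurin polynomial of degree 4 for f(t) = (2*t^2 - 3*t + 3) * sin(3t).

27*t^4/2 - 15*t^3/2 - 9*t^2 + 9*t

Distribute the polynomial across the series and collect like powers.
f(0) = 0
f′(0) = 9
f′′(0) = -18
f′′′(0) = -45
f^(4)(0) = 324
The Taylor polynomial is Σ f^(k)(0)/k! · t^k.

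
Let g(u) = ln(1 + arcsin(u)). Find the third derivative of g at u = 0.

Substitute the inner expansion into the outer series and collect powers.
From the series, [u^3] g = 1/2; multiply by 3! = 6 to get 3.

3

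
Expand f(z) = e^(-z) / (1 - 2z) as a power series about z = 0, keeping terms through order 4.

Take the Cauchy product of the two expansions.
[z^0] = 1;  [z^1] = 1;  [z^2] = 5/2;  [z^3] = 29/6;  [z^4] = 233/24.

233*z^4/24 + 29*z^3/6 + 5*z^2/2 + z + 1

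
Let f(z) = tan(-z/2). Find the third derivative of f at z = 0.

The coefficient of z^3 in the expansion is -1/24, so f′′′(0) = 3! * (-1/24) = -1/4.

-1/4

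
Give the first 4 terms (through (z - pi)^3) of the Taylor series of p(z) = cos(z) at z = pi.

[(z - pi)^0] = -1;  [(z - pi)^1] = 0;  [(z - pi)^2] = 1/2;  [(z - pi)^3] = 0.

(z - pi)^2/2 - 1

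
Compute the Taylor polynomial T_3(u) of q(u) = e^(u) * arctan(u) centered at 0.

Expand each factor separately, then convolve coefficients.
q(0) = 0
q′(0) = 1
q′′(0) = 2
q′′′(0) = 1

u^3/6 + u^2 + u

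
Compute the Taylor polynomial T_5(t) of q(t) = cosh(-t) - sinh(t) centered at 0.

-t^5/120 + t^4/24 - t^3/6 + t^2/2 - t + 1

Add the two expansions coefficient-wise.
[t^0] = 1;  [t^1] = -1;  [t^2] = 1/2;  [t^3] = -1/6;  [t^4] = 1/24;  [t^5] = -1/120.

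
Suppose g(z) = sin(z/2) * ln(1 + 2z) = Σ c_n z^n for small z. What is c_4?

31/24

Multiply the two series term by term and collect like powers.
g(0) = 0
g′(0) = 0
g′′(0) = 2
g′′′(0) = -6
g^(4)(0) = 31
So c_4 = g^(4)(0)/4! = 31/24.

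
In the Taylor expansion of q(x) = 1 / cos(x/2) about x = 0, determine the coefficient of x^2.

1/8

Divide the numerator series by the denominator series (power-series long division).
[x^0] = 1;  [x^1] = 0;  [x^2] = 1/8.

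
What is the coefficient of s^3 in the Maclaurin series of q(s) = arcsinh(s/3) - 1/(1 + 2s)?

1295/162

Combine the two series term by term.
[s^0] = -1;  [s^1] = 7/3;  [s^2] = -4;  [s^3] = 1295/162.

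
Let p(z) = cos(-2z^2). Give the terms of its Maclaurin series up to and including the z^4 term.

1 - 2*z^4

Apply the Taylor formula c_k = f^(k)(a)/k!.
p(0) = 1
p′(0) = 0
p′′(0) = 0
p′′′(0) = 0
p^(4)(0) = -48
The Taylor polynomial is Σ p^(k)(0)/k! · z^k.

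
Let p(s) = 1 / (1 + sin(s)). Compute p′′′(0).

Write 1/(1+u) = 1 - u + u^2 - u^3 + ... and substitute the series for u.
The coefficient of s^3 in the expansion is -5/6, so p′′′(0) = 3! * (-5/6) = -5.

-5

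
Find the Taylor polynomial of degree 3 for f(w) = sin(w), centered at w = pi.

(w - pi)^3/6 - (w - pi)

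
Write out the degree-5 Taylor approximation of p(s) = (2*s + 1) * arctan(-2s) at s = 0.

Distribute the polynomial across the series and collect like powers.

-32*s^5/5 + 16*s^4/3 + 8*s^3/3 - 4*s^2 - 2*s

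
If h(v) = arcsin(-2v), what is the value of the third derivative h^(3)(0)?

From the series, [v^3] h = -4/3; multiply by 3! = 6 to get -8.

-8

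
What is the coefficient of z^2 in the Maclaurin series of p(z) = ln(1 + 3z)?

-9/2

[z^0] = 0;  [z^1] = 3;  [z^2] = -9/2.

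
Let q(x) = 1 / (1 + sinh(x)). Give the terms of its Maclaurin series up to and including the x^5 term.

Expand as Σ (-1)^k u^k with u equal to the inner function's series.
q(0) = 1
q′(0) = -1
q′′(0) = 2
q′′′(0) = -7
q^(4)(0) = 32
q^(5)(0) = -181
The Taylor polynomial is Σ q^(k)(0)/k! · x^k.

-181*x^5/120 + 4*x^4/3 - 7*x^3/6 + x^2 - x + 1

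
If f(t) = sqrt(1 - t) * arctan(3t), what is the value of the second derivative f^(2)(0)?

Multiply the two series term by term and collect like powers.
From the series, [t^2] f = -3/2; multiply by 2! = 2 to get -3.

-3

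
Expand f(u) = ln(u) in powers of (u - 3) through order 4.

-(u - 3)^4/324 + (u - 3)^3/81 - (u - 3)^2/18 + (u - 3)/3 + ln(3)

Use the known series and substitute for the argument.
f(3) = ln(3)
f′(3) = 1/3
f′′(3) = -1/9
f′′′(3) = 2/27
f^(4)(3) = -2/27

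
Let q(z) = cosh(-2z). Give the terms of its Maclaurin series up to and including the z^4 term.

q(0) = 1
q′(0) = 0
q′′(0) = 4
q′′′(0) = 0
q^(4)(0) = 16
The Taylor polynomial is Σ q^(k)(0)/k! · z^k.

2*z^4/3 + 2*z^2 + 1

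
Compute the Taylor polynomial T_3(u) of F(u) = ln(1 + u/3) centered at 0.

u^3/81 - u^2/18 + u/3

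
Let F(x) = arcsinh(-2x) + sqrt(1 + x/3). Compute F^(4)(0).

-5/432

Combine the two series term by term.
The coefficient of x^4 in the expansion is -5/10368, so F^(4)(0) = 4! * (-5/10368) = -5/432.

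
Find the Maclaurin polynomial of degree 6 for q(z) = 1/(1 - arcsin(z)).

83*z^6/45 + 63*z^5/40 + 4*z^4/3 + 7*z^3/6 + z^2 + z + 1

Compose series: expand the inner function first, then feed it into the outer expansion.
q(0) = 1
q′(0) = 1
q′′(0) = 2
q′′′(0) = 7
q^(4)(0) = 32
q^(5)(0) = 189
q^(6)(0) = 1328
Then c_k = q^(k)(0)/k! gives each Taylor coefficient.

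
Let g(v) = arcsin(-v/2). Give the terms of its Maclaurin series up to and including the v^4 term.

g(0) = 0
g′(0) = -1/2
g′′(0) = 0
g′′′(0) = -1/8
g^(4)(0) = 0
Dividing each by k! gives the coefficients c_0, ..., c_4.

-v^3/48 - v/2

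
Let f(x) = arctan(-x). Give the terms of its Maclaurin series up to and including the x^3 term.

x^3/3 - x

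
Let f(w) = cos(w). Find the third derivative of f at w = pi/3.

The coefficient of (w - pi/3)^3 in the expansion is sqrt(3)/12, so f′′′(pi/3) = 3! * (sqrt(3)/12) = sqrt(3)/2.

sqrt(3)/2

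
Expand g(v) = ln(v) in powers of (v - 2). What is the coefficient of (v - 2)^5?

1/160

[(v - 2)^0] = ln(2);  [(v - 2)^1] = 1/2;  [(v - 2)^2] = -1/8;  [(v - 2)^3] = 1/24;  [(v - 2)^4] = -1/64;  [(v - 2)^5] = 1/160.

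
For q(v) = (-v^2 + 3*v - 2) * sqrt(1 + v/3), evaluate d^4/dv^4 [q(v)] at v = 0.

113/216

Shift and add copies of the series according to the polynomial's terms.
From the series, [v^4] q = 113/5184; multiply by 4! = 24 to get 113/216.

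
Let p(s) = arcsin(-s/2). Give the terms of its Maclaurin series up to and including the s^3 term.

-s^3/48 - s/2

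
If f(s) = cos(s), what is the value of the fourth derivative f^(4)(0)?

1

The coefficient of s^4 in the expansion is 1/24, so f^(4)(0) = 4! * (1/24) = 1.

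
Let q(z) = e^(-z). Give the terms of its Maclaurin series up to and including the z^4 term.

z^4/24 - z^3/6 + z^2/2 - z + 1

Apply the Taylor formula c_k = f^(k)(a)/k!.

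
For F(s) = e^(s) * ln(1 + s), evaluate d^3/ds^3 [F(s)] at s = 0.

2

Take the Cauchy product of the two expansions.
The coefficient of s^3 in the expansion is 1/3, so F′′′(0) = 3! * (1/3) = 2.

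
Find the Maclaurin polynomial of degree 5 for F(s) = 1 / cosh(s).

5*s^4/24 - s^2/2 + 1

Divide the numerator series by the denominator series (power-series long division).
F(0) = 1
F′(0) = 0
F′′(0) = -1
F′′′(0) = 0
F^(4)(0) = 5
F^(5)(0) = 0
Dividing each by k! gives the coefficients c_0, ..., c_5.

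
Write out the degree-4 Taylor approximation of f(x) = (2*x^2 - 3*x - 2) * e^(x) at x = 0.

5*x^4/12 + x^3/6 - 2*x^2 - 5*x - 2

Multiply each power in the prefactor through the base expansion.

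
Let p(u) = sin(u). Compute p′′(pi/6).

-1/2

Compute the successive derivatives at the expansion point and divide by k!.
The coefficient of (u - pi/6)^2 in the expansion is -1/4, so p′′(pi/6) = 2! * (-1/4) = -1/2.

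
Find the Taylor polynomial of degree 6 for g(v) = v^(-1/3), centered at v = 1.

728*(v - 1)^6/6561 - 91*(v - 1)^5/729 + 35*(v - 1)^4/243 - 14*(v - 1)^3/81 + 2*(v - 1)^2/9 - (v - 1)/3 + 1

g(1) = 1
g′(1) = -1/3
g′′(1) = 4/9
g′′′(1) = -28/27
g^(4)(1) = 280/81
g^(5)(1) = -3640/243
g^(6)(1) = 58240/729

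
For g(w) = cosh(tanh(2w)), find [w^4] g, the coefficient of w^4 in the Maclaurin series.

-14/3

Plug the Maclaurin series of the inner function into that of the outer and collect terms.
[w^0] = 1;  [w^1] = 0;  [w^2] = 2;  [w^3] = 0;  [w^4] = -14/3.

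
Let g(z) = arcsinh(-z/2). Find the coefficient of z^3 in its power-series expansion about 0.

1/48

Use the known series and substitute for the argument.
g(0) = 0
g′(0) = -1/2
g′′(0) = 0
g′′′(0) = 1/8
Then c_k = g^(k)(0)/k! gives each Taylor coefficient.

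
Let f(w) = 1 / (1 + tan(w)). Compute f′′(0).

Expand as Σ (-1)^k u^k with u equal to the inner function's series.
The coefficient of w^2 in the expansion is 1, so f′′(0) = 2! * (1) = 2.

2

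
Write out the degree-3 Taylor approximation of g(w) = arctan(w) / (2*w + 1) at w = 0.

11*w^3/3 - 2*w^2 + w

Multiply the numerator's expansion by the denominator's geometric series.
[w^0] = 0;  [w^1] = 1;  [w^2] = -2;  [w^3] = 11/3.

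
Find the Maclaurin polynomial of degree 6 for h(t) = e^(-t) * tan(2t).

Take the Cauchy product of the two expansions.
h(0) = 0
h′(0) = 2
h′′(0) = -4
h′′′(0) = 22
h^(4)(0) = -72
h^(5)(0) = 682
h^(6)(0) = -3404

-851*t^6/180 + 341*t^5/60 - 3*t^4 + 11*t^3/3 - 2*t^2 + 2*t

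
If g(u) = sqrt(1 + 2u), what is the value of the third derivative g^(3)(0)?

Differentiate repeatedly and evaluate at the center.
From the series, [u^3] g = 1/2; multiply by 3! = 6 to get 3.

3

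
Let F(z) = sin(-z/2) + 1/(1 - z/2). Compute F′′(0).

Combine the two series term by term.
From the series, [z^2] F = 1/4; multiply by 2! = 2 to get 1/2.

1/2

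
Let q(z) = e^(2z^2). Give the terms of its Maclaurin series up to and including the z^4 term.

[z^0] = 1;  [z^1] = 0;  [z^2] = 2;  [z^3] = 0;  [z^4] = 2.

2*z^4 + 2*z^2 + 1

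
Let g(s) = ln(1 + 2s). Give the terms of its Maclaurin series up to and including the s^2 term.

g(0) = 0
g′(0) = 2
g′′(0) = -4

-2*s^2 + 2*s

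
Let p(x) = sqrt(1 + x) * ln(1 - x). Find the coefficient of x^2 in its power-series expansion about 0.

-1

Take the Cauchy product of the two expansions.
So c_2 = p′′(0)/2! = -1.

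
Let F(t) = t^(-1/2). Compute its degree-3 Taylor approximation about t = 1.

Use the known series and substitute for the argument.
F(1) = 1
F′(1) = -1/2
F′′(1) = 3/4
F′′′(1) = -15/8
Dividing each by k! gives the coefficients c_0, ..., c_3.

-5*(t - 1)^3/16 + 3*(t - 1)^2/8 - (t - 1)/2 + 1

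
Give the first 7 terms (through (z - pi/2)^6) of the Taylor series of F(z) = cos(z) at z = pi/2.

Compute the successive derivatives at the expansion point and divide by k!.
F(pi/2) = 0
F′(pi/2) = -1
F′′(pi/2) = 0
F′′′(pi/2) = 1
F^(4)(pi/2) = 0
F^(5)(pi/2) = -1
F^(6)(pi/2) = 0
Dividing each by k! gives the coefficients c_0, ..., c_6.

-(z - pi/2)^5/120 + (z - pi/2)^3/6 - (z - pi/2)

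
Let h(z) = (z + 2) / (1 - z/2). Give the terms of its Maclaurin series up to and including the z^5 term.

z^5/8 + z^4/4 + z^3/2 + z^2 + 2*z + 2

Shift and add copies of the series according to the polynomial's terms.
h(0) = 2
h′(0) = 2
h′′(0) = 2
h′′′(0) = 3
h^(4)(0) = 6
h^(5)(0) = 15
Then c_k = h^(k)(0)/k! gives each Taylor coefficient.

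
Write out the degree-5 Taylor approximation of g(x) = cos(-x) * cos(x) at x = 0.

Expand each factor separately, then convolve coefficients.
g(0) = 1
g′(0) = 0
g′′(0) = -2
g′′′(0) = 0
g^(4)(0) = 8
g^(5)(0) = 0
The Taylor polynomial is Σ g^(k)(0)/k! · x^k.

x^4/3 - x^2 + 1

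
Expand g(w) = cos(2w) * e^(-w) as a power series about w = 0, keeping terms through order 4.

Expand each factor separately, then convolve coefficients.
g(0) = 1
g′(0) = -1
g′′(0) = -3
g′′′(0) = 11
g^(4)(0) = -7
The Taylor polynomial is Σ g^(k)(0)/k! · w^k.

-7*w^4/24 + 11*w^3/6 - 3*w^2/2 - w + 1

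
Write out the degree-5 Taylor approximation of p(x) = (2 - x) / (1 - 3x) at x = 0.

405*x^5 + 135*x^4 + 45*x^3 + 15*x^2 + 5*x + 2

Multiply each power in the prefactor through the base expansion.
[x^0] = 2;  [x^1] = 5;  [x^2] = 15;  [x^3] = 45;  [x^4] = 135;  [x^5] = 405.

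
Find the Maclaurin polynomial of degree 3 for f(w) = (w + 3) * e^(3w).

Distribute the polynomial across the series and collect like powers.

18*w^3 + 33*w^2/2 + 10*w + 3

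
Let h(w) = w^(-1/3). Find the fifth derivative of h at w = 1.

Apply the Taylor formula c_k = f^(k)(a)/k!.
From the series, [(w - 1)^5] h = -91/729; multiply by 5! = 120 to get -3640/243.

-3640/243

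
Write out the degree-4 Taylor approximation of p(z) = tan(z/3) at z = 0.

p(0) = 0
p′(0) = 1/3
p′′(0) = 0
p′′′(0) = 2/27
p^(4)(0) = 0
Then c_k = p^(k)(0)/k! gives each Taylor coefficient.

z^3/81 + z/3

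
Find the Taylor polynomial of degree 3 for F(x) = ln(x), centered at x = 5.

F(5) = ln(5)
F′(5) = 1/5
F′′(5) = -1/25
F′′′(5) = 2/125
The Taylor polynomial is Σ F^(k)(5)/k! · (x - 5)^k.

(x - 5)^3/375 - (x - 5)^2/50 + (x - 5)/5 + ln(5)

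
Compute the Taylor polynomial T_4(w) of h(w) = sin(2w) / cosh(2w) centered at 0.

-16*w^3/3 + 2*w

Divide the numerator series by the denominator series (power-series long division).
[w^0] = 0;  [w^1] = 2;  [w^2] = 0;  [w^3] = -16/3;  [w^4] = 0.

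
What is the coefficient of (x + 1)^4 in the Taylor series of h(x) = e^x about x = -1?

e^(-1)/24

h(-1) = e^(-1)
h′(-1) = e^(-1)
h′′(-1) = e^(-1)
h′′′(-1) = e^(-1)
h^(4)(-1) = e^(-1)
Dividing each by k! gives the coefficients c_0, ..., c_4.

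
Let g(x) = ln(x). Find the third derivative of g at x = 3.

The coefficient of (x - 3)^3 in the expansion is 1/81, so g′′′(3) = 3! * (1/81) = 2/27.

2/27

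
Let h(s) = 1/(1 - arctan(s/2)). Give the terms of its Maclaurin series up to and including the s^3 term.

s^3/12 + s^2/4 + s/2 + 1

Compose series: expand the inner function first, then feed it into the outer expansion.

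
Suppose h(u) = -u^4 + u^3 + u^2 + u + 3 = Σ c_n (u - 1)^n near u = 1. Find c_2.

-2

h(1) = 5
h′(1) = 2
h′′(1) = -4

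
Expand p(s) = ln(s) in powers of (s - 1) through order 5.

(s - 1)^5/5 - (s - 1)^4/4 + (s - 1)^3/3 - (s - 1)^2/2 + (s - 1)

[(s - 1)^0] = 0;  [(s - 1)^1] = 1;  [(s - 1)^2] = -1/2;  [(s - 1)^3] = 1/3;  [(s - 1)^4] = -1/4;  [(s - 1)^5] = 1/5.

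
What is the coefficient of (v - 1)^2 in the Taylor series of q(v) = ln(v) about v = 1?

-1/2

[(v - 1)^0] = 0;  [(v - 1)^1] = 1;  [(v - 1)^2] = -1/2.
So c_2 = q′′(1)/2! = -1/2.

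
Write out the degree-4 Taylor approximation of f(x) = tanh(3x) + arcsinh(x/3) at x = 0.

-1459*x^3/162 + 10*x/3

Combine the two series term by term.
[x^0] = 0;  [x^1] = 10/3;  [x^2] = 0;  [x^3] = -1459/162;  [x^4] = 0.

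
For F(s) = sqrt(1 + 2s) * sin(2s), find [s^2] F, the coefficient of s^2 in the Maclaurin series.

Multiply the two series term by term and collect like powers.
F(0) = 0
F′(0) = 2
F′′(0) = 4
So c_2 = F′′(0)/2! = 2.

2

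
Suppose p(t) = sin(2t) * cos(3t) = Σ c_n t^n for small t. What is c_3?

-31/3

Multiply the two series term by term and collect like powers.
[t^0] = 0;  [t^1] = 2;  [t^2] = 0;  [t^3] = -31/3.
So c_3 = p′′′(0)/3! = -31/3.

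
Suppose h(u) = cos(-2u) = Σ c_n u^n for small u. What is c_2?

h(0) = 1
h′(0) = 0
h′′(0) = -4
So c_2 = h′′(0)/2! = -2.

-2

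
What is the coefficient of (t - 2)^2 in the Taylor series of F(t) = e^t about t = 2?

e^(2)/2

[(t - 2)^0] = e^(2);  [(t - 2)^1] = e^(2);  [(t - 2)^2] = e^(2)/2.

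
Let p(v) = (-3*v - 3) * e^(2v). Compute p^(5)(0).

Distribute the polynomial across the series and collect like powers.
From the series, [v^5] p = -14/5; multiply by 5! = 120 to get -336.

-336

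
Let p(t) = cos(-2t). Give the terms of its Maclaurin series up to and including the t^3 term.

Use the known series and substitute for the argument.
p(0) = 1
p′(0) = 0
p′′(0) = -4
p′′′(0) = 0

1 - 2*t^2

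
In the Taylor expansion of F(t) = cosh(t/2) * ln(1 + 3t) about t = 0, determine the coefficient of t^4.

Expand each factor separately, then convolve coefficients.
F(0) = 0
F′(0) = 3
F′′(0) = -9
F′′′(0) = 225/4
F^(4)(0) = -999/2

-333/16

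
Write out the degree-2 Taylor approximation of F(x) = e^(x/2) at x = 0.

[x^0] = 1;  [x^1] = 1/2;  [x^2] = 1/8.

x^2/8 + x/2 + 1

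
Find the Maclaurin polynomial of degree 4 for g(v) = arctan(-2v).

Use the known series and substitute for the argument.
[v^0] = 0;  [v^1] = -2;  [v^2] = 0;  [v^3] = 8/3;  [v^4] = 0.

8*v^3/3 - 2*v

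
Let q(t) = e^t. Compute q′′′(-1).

e^(-1)

The coefficient of (t + 1)^3 in the expansion is e^(-1)/6, so q′′′(-1) = 3! * (e^(-1)/6) = e^(-1).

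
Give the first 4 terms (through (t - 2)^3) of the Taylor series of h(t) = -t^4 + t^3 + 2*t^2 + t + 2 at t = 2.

-7*(t - 2)^3 - 16*(t - 2)^2 - 11*(t - 2) + 4

Compute the successive derivatives at the expansion point and divide by k!.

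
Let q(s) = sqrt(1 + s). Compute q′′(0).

-1/4

The coefficient of s^2 in the expansion is -1/8, so q′′(0) = 2! * (-1/8) = -1/4.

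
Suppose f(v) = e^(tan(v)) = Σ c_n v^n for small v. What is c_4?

3/8

Let u equal the inner series; expand the outer function in u and truncate.
[v^0] = 1;  [v^1] = 1;  [v^2] = 1/2;  [v^3] = 1/2;  [v^4] = 3/8.
So c_4 = f^(4)(0)/4! = 3/8.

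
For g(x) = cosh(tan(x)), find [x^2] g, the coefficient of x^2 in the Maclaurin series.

Let u equal the inner series; expand the outer function in u and truncate.

1/2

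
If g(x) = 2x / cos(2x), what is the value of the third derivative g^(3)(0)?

24

Divide the numerator series by the denominator series (power-series long division).
The coefficient of x^3 in the expansion is 4, so g′′′(0) = 3! * (4) = 24.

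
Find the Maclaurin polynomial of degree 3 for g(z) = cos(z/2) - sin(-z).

-z^3/6 - z^2/8 + z + 1

Add the two expansions coefficient-wise.
g(0) = 1
g′(0) = 1
g′′(0) = -1/4
g′′′(0) = -1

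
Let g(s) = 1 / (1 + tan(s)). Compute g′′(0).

2

Write 1/(1+u) = 1 - u + u^2 - u^3 + ... and substitute the series for u.
The coefficient of s^2 in the expansion is 1, so g′′(0) = 2! * (1) = 2.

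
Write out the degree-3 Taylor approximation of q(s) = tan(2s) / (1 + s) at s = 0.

14*s^3/3 - 2*s^2 + 2*s

Take the Cauchy product of the two expansions.
q(0) = 0
q′(0) = 2
q′′(0) = -4
q′′′(0) = 28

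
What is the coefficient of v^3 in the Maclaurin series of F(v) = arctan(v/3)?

-1/81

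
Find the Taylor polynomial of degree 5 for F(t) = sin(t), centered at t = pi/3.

(t - pi/3)^5/240 + sqrt(3)*(t - pi/3)^4/48 - (t - pi/3)^3/12 - sqrt(3)*(t - pi/3)^2/4 + (t - pi/3)/2 + sqrt(3)/2

F(pi/3) = sqrt(3)/2
F′(pi/3) = 1/2
F′′(pi/3) = -sqrt(3)/2
F′′′(pi/3) = -1/2
F^(4)(pi/3) = sqrt(3)/2
F^(5)(pi/3) = 1/2
Then c_k = F^(k)(pi/3)/k! gives each Taylor coefficient.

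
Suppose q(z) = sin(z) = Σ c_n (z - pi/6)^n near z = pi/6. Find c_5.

sqrt(3)/240

[(z - pi/6)^0] = 1/2;  [(z - pi/6)^1] = sqrt(3)/2;  [(z - pi/6)^2] = -1/4;  [(z - pi/6)^3] = -sqrt(3)/12;  [(z - pi/6)^4] = 1/48;  [(z - pi/6)^5] = sqrt(3)/240.
So c_5 = q^(5)(pi/6)/5! = sqrt(3)/240.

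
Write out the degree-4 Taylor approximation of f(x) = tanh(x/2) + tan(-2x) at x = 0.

Expand each term separately and add.
f(0) = 0
f′(0) = -3/2
f′′(0) = 0
f′′′(0) = -65/4
f^(4)(0) = 0

-65*x^3/24 - 3*x/2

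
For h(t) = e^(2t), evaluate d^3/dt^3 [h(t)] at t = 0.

8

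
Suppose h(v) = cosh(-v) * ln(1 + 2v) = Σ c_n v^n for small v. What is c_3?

Write out both Maclaurin series and multiply, keeping only the needed powers.
[v^0] = 0;  [v^1] = 2;  [v^2] = -2;  [v^3] = 11/3.

11/3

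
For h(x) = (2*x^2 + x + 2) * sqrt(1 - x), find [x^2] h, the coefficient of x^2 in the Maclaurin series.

5/4

Multiply each power in the prefactor through the base expansion.
h(0) = 2
h′(0) = 0
h′′(0) = 5/2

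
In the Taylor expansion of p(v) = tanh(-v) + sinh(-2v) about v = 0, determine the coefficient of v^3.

-1

Expand each term separately and add.
p(0) = 0
p′(0) = -3
p′′(0) = 0
p′′′(0) = -6
Dividing each by k! gives the coefficients c_0, ..., c_3.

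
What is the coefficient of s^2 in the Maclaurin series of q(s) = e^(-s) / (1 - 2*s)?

5/2

Expand 1/(denominator) as a geometric series and multiply by the numerator's series.
So c_2 = q′′(0)/2! = 5/2.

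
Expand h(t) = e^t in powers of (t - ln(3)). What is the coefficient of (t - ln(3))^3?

1/2

[(t - ln(3))^0] = 3;  [(t - ln(3))^1] = 3;  [(t - ln(3))^2] = 3/2;  [(t - ln(3))^3] = 1/2.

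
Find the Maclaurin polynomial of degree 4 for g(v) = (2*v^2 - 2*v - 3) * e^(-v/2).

Shift and add copies of the series according to the polynomial's terms.
g(0) = -3
g′(0) = -1/2
g′′(0) = 21/4
g′′′(0) = -57/8
g^(4)(0) = 109/16

109*v^4/384 - 19*v^3/16 + 21*v^2/8 - v/2 - 3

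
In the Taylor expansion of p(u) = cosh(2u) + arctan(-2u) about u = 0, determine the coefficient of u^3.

Expand each term separately and add.

8/3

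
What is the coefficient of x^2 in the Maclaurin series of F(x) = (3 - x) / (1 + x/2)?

Distribute the polynomial across the series and collect like powers.
[x^0] = 3;  [x^1] = -5/2;  [x^2] = 5/4.
So c_2 = F′′(0)/2! = 5/4.

5/4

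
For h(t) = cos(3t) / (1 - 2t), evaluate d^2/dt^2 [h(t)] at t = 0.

Multiply the two series term by term and collect like powers.
From the series, [t^2] h = -1/2; multiply by 2! = 2 to get -1.

-1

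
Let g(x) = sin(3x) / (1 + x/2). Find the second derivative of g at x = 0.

Expand each factor separately, then convolve coefficients.
From the series, [x^2] g = -3/2; multiply by 2! = 2 to get -3.

-3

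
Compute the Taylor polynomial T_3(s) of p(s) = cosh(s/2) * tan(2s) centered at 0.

Take the Cauchy product of the two expansions.

35*s^3/12 + 2*s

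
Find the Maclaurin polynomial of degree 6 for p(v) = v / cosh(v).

Write the quotient as an unknown series and match coefficients against numerator = denominator · series.
p(0) = 0
p′(0) = 1
p′′(0) = 0
p′′′(0) = -3
p^(4)(0) = 0
p^(5)(0) = 25
p^(6)(0) = 0
The Taylor polynomial is Σ p^(k)(0)/k! · v^k.

5*v^5/24 - v^3/2 + v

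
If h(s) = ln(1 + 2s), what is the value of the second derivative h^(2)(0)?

-4

Differentiate repeatedly and evaluate at the center.
From the series, [s^2] h = -2; multiply by 2! = 2 to get -4.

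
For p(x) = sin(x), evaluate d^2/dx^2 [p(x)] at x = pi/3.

From the series, [(x - pi/3)^2] p = -sqrt(3)/4; multiply by 2! = 2 to get -sqrt(3)/2.

-sqrt(3)/2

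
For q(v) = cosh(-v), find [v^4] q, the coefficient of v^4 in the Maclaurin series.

c_4 = q^(4)(0)/4! = 1/24.

1/24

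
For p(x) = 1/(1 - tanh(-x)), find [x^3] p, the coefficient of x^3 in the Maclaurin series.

Compose series: expand the inner function first, then feed it into the outer expansion.
p(0) = 1
p′(0) = -1
p′′(0) = 2
p′′′(0) = -4
So c_3 = p′′′(0)/3! = -2/3.

-2/3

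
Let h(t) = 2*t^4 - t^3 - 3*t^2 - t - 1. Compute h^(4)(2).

48

Apply the Taylor formula c_k = f^(k)(a)/k!.
From the series, [(t - 2)^4] h = 2; multiply by 4! = 24 to get 48.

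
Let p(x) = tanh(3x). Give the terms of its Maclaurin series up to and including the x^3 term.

-9*x^3 + 3*x

p(0) = 0
p′(0) = 3
p′′(0) = 0
p′′′(0) = -54
Then c_k = p^(k)(0)/k! gives each Taylor coefficient.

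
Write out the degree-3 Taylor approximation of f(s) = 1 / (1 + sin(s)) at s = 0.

Use the geometric series for the reciprocal, then substitute.
f(0) = 1
f′(0) = -1
f′′(0) = 2
f′′′(0) = -5
Then c_k = f^(k)(0)/k! gives each Taylor coefficient.

-5*s^3/6 + s^2 - s + 1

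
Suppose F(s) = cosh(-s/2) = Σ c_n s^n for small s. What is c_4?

1/384

F(0) = 1
F′(0) = 0
F′′(0) = 1/4
F′′′(0) = 0
F^(4)(0) = 1/16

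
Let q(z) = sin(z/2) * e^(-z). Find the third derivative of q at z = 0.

11/8

Write out both Maclaurin series and multiply, keeping only the needed powers.
The coefficient of z^3 in the expansion is 11/48, so q′′′(0) = 3! * (11/48) = 11/8.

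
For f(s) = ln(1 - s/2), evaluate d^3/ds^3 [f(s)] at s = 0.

The coefficient of s^3 in the expansion is -1/24, so f′′′(0) = 3! * (-1/24) = -1/4.

-1/4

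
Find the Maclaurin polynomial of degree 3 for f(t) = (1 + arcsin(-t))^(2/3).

-13*t^3/81 - t^2/9 - 2*t/3 + 1

Let u equal the inner series; expand the outer function in u and truncate.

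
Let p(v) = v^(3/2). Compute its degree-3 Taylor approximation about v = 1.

p(1) = 1
p′(1) = 3/2
p′′(1) = 3/4
p′′′(1) = -3/8

-(v - 1)^3/16 + 3*(v - 1)^2/8 + 3*(v - 1)/2 + 1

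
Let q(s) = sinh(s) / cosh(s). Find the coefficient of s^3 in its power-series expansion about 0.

Write the quotient as an unknown series and match coefficients against numerator = denominator · series.

-1/3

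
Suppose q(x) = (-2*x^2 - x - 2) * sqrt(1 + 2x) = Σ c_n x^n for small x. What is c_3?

Shift and add copies of the series according to the polynomial's terms.

-5/2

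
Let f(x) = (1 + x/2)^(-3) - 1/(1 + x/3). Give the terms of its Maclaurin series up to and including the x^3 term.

-131*x^3/108 + 25*x^2/18 - 7*x/6

Expand each term separately and add.
[x^0] = 0;  [x^1] = -7/6;  [x^2] = 25/18;  [x^3] = -131/108.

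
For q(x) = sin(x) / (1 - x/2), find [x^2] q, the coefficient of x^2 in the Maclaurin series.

1/2

Expand each factor separately, then convolve coefficients.
q(0) = 0
q′(0) = 1
q′′(0) = 1
The Taylor polynomial is Σ q^(k)(0)/k! · x^k.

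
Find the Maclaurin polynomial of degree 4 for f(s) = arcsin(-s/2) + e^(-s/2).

s^4/384 - s^3/24 + s^2/8 - s + 1

Add the two expansions coefficient-wise.
[s^0] = 1;  [s^1] = -1;  [s^2] = 1/8;  [s^3] = -1/24;  [s^4] = 1/384.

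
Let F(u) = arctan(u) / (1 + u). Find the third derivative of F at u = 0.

Take the Cauchy product of the two expansions.
The coefficient of u^3 in the expansion is 2/3, so F′′′(0) = 3! * (2/3) = 4.

4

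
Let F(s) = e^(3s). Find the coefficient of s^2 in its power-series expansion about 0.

Use the known series and substitute for the argument.
[s^0] = 1;  [s^1] = 3;  [s^2] = 9/2.

9/2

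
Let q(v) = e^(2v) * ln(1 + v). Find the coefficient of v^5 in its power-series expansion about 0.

11/30

Expand each factor separately, then convolve coefficients.
q(0) = 0
q′(0) = 1
q′′(0) = 3
q′′′(0) = 8
q^(4)(0) = 18
q^(5)(0) = 44
So c_5 = q^(5)(0)/5! = 11/30.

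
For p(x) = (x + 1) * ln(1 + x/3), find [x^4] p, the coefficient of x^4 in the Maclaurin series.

1/108

Shift and add copies of the series according to the polynomial's terms.
[x^0] = 0;  [x^1] = 1/3;  [x^2] = 5/18;  [x^3] = -7/162;  [x^4] = 1/108.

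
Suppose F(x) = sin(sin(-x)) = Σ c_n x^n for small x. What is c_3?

Let u equal the inner series; expand the outer function in u and truncate.
F(0) = 0
F′(0) = -1
F′′(0) = 0
F′′′(0) = 2
So c_3 = F′′′(0)/3! = 1/3.

1/3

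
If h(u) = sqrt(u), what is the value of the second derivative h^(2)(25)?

Compute the successive derivatives at the expansion point and divide by k!.
The coefficient of (u - 25)^2 in the expansion is -1/1000, so h′′(25) = 2! * (-1/1000) = -1/500.

-1/500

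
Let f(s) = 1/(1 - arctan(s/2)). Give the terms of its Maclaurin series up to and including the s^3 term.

Let u equal the inner series; expand the outer function in u and truncate.
f(0) = 1
f′(0) = 1/2
f′′(0) = 1/2
f′′′(0) = 1/2

s^3/12 + s^2/4 + s/2 + 1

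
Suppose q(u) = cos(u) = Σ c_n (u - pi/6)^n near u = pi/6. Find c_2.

-sqrt(3)/4

Apply the Taylor formula c_k = f^(k)(a)/k!.
[(u - pi/6)^0] = sqrt(3)/2;  [(u - pi/6)^1] = -1/2;  [(u - pi/6)^2] = -sqrt(3)/4.
So c_2 = q′′(pi/6)/2! = -sqrt(3)/4.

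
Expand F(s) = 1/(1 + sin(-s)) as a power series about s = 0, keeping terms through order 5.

61*s^5/120 + 2*s^4/3 + 5*s^3/6 + s^2 + s + 1

Substitute the inner expansion into the outer series and collect powers.
F(0) = 1
F′(0) = 1
F′′(0) = 2
F′′′(0) = 5
F^(4)(0) = 16
F^(5)(0) = 61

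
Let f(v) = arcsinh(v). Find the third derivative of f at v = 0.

Apply the Taylor formula c_k = f^(k)(a)/k!.
From the series, [v^3] f = -1/6; multiply by 3! = 6 to get -1.

-1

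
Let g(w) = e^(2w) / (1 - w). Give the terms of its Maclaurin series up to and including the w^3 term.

Multiply the numerator's expansion by the denominator's geometric series.
g(0) = 1
g′(0) = 3
g′′(0) = 10
g′′′(0) = 38

19*w^3/3 + 5*w^2 + 3*w + 1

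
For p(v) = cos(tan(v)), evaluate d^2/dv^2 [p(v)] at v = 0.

Let u equal the inner series; expand the outer function in u and truncate.
The coefficient of v^2 in the expansion is -1/2, so p′′(0) = 2! * (-1/2) = -1.

-1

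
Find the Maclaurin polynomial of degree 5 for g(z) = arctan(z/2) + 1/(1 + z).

Add the two expansions coefficient-wise.
g(0) = 1
g′(0) = -1/2
g′′(0) = 2
g′′′(0) = -25/4
g^(4)(0) = 24
g^(5)(0) = -477/4
Dividing each by k! gives the coefficients c_0, ..., c_5.

-159*z^5/160 + z^4 - 25*z^3/24 + z^2 - z/2 + 1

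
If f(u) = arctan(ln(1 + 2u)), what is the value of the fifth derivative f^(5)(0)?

-704

Compose series: expand the inner function first, then feed it into the outer expansion.
The coefficient of u^5 in the expansion is -88/15, so f^(5)(0) = 5! * (-88/15) = -704.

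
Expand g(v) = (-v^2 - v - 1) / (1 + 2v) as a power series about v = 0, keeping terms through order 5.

Multiply each power in the prefactor through the base expansion.

24*v^5 - 12*v^4 + 6*v^3 - 3*v^2 + v - 1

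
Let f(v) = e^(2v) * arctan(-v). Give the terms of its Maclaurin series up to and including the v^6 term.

-2*v^6/9 - v^5/5 - 2*v^4/3 - 5*v^3/3 - 2*v^2 - v

Write out both Maclaurin series and multiply, keeping only the needed powers.
f(0) = 0
f′(0) = -1
f′′(0) = -4
f′′′(0) = -10
f^(4)(0) = -16
f^(5)(0) = -24
f^(6)(0) = -160
The Taylor polynomial is Σ f^(k)(0)/k! · v^k.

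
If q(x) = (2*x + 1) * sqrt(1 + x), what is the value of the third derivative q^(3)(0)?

Shift and add copies of the series according to the polynomial's terms.
The coefficient of x^3 in the expansion is -3/16, so q′′′(0) = 3! * (-3/16) = -9/8.

-9/8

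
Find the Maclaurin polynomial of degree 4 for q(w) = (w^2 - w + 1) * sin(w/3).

w^4/162 + 53*w^3/162 - w^2/3 + w/3

Shift and add copies of the series according to the polynomial's terms.
q(0) = 0
q′(0) = 1/3
q′′(0) = -2/3
q′′′(0) = 53/27
q^(4)(0) = 4/27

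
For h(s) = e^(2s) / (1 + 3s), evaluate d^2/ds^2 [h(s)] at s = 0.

10

Write out both Maclaurin series and multiply, keeping only the needed powers.
From the series, [s^2] h = 5; multiply by 2! = 2 to get 10.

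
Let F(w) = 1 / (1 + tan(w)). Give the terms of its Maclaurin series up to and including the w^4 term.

5*w^4/3 - 4*w^3/3 + w^2 - w + 1

Use the geometric series for the reciprocal, then substitute.
[w^0] = 1;  [w^1] = -1;  [w^2] = 1;  [w^3] = -4/3;  [w^4] = 5/3.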